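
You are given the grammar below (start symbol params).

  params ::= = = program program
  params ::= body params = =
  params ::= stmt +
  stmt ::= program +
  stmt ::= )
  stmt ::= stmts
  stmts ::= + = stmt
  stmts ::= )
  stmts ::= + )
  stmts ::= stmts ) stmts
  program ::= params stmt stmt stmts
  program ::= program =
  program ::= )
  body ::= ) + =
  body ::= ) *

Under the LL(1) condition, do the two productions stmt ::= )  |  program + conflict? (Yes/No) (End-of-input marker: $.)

Yes

FIRST()) = { ) } and FIRST(program +) = { ), +, = }.
Both contain ), so the two alternatives are not disjoint — LL(1) conflict.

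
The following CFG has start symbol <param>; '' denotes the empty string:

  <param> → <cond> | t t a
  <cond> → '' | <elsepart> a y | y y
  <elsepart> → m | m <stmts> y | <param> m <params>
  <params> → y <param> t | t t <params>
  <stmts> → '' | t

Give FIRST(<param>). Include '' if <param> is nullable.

From <param> → <cond>: add FIRST(<cond>) = { m, t, y, '' } (including '' since <cond> is nullable).
<param> → t t a contributes {t}.
Union: FIRST(<param>) = { m, t, y, '' }.

{ m, t, y, '' }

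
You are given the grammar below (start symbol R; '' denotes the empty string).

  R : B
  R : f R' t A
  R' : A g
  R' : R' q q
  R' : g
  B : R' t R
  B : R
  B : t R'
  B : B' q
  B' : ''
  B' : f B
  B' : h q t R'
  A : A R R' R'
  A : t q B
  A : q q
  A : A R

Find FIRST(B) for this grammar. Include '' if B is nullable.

{ f, g, h, q, t }

From B : R' t R: add FIRST(R') = { g, q, t }.
From B : R: add FIRST(R) = { f, g, h, q, t }.
B : t R' contributes {t}.
From B : B' q: B' nullable, take FIRST(B') ∪ {q} = { f, h, q }.
Union: FIRST(B) = { f, g, h, q, t }.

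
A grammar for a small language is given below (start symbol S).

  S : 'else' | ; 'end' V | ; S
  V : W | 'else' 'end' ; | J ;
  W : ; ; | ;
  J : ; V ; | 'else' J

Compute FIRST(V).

From V : W: add FIRST(W) = { ; }.
V : 'else' 'end' ; contributes {'else'}.
From V : J ;: add FIRST(J) = { 'else', ; }.
Union: FIRST(V) = { 'else', ; }.

{ 'else', ; }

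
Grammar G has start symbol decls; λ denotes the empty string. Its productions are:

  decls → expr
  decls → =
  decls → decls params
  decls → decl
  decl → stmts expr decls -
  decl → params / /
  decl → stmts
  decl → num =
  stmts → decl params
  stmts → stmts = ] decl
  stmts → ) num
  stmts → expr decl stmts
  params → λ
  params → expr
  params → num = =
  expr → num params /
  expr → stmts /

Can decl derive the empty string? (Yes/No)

Nullable nonterminals: params.
No production of decl has an RHS whose symbols are all nullable, so decl is not nullable.

No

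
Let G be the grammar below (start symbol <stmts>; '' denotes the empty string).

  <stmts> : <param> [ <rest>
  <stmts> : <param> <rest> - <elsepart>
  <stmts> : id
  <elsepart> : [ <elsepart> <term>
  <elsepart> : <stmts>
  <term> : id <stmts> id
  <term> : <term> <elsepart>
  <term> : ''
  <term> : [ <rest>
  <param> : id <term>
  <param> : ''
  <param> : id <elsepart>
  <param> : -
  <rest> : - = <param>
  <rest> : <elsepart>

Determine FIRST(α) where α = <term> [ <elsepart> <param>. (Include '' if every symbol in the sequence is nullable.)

{ -, [, id }

Add FIRST(<term>)\{''} = { -, [, id }; <term> is nullable, continue.
[ is a terminal; add {[} and stop.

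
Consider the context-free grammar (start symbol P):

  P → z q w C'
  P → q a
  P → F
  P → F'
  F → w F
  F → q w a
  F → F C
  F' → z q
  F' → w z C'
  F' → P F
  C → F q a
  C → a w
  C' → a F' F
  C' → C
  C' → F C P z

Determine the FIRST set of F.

{ q, w }

F → w F contributes {w}.
F → q w a contributes {q}.
From F → F C: add FIRST(F) = { q, w }.
Union: FIRST(F) = { q, w }.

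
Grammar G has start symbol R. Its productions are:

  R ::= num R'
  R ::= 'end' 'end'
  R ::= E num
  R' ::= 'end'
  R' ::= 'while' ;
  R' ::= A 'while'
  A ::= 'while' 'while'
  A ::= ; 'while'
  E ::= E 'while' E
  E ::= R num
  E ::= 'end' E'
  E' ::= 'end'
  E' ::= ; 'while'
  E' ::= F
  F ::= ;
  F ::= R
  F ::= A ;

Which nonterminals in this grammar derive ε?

{ } (none)

No nonterminal has an empty production or an RHS whose symbols are all nullable.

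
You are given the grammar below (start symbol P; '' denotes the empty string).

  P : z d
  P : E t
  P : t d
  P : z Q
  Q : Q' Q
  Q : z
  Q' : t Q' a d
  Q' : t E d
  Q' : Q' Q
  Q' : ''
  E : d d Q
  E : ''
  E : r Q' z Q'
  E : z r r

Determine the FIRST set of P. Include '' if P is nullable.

P : z d contributes {z}.
From P : E t: E nullable, take FIRST(E) ∪ {t} = { d, r, t, z }.
P : t d contributes {t}.
P : z Q contributes {z}.
Union: FIRST(P) = { d, r, t, z }.

{ d, r, t, z }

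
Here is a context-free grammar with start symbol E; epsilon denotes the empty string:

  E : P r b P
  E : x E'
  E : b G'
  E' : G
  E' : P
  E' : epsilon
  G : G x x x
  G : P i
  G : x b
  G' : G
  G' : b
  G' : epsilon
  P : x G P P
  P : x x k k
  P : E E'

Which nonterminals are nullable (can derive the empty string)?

Directly nullable (have an epsilon-production): E', G'.
No other nonterminal has a production whose RHS symbols are all nullable.

{ E', G' }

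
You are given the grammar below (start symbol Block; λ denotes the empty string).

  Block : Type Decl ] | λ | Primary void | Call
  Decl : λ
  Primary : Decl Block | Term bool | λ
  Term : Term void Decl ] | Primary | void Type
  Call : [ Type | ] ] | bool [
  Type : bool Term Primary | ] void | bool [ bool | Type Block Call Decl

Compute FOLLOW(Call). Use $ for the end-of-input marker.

{ $, [, ], bool, void }

In Block : Call: Call is at the end, add FOLLOW(Block) = { $, [, ], bool, void }.
In Type : Type Block Call Decl: add FIRST(Decl)\{λ} = {  }.
  Since Decl is nullable, also add FOLLOW(Type) = { $, [, ], bool, void }.
Union: FOLLOW(Call) = { $, [, ], bool, void }.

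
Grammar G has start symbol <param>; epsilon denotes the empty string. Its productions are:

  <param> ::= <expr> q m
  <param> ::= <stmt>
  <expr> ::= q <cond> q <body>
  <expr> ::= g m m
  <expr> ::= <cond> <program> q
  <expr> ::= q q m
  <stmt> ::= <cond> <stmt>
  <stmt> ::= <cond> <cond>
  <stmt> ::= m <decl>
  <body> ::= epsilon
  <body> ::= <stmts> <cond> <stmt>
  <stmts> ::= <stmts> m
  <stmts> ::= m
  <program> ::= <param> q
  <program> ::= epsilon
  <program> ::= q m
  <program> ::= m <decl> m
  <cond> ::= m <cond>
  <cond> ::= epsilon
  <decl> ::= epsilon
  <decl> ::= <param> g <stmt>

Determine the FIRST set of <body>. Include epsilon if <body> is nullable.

<body> ::= epsilon contributes epsilon.
From <body> ::= <stmts> <cond> <stmt>: add FIRST(<stmts>) = { m }.
Union: FIRST(<body>) = { m, epsilon }.

{ m, epsilon }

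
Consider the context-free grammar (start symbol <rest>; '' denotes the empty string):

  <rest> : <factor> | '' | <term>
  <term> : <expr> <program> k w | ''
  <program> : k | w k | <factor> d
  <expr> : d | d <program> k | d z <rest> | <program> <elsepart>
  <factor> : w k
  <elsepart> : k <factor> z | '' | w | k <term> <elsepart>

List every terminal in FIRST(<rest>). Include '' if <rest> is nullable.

{ d, k, w, '' }

From <rest> : <factor>: add FIRST(<factor>) = { w }.
<rest> : '' contributes ''.
From <rest> : <term>: add FIRST(<term>) = { d, k, w, '' } (including '' since <term> is nullable).
Union: FIRST(<rest>) = { d, k, w, '' }.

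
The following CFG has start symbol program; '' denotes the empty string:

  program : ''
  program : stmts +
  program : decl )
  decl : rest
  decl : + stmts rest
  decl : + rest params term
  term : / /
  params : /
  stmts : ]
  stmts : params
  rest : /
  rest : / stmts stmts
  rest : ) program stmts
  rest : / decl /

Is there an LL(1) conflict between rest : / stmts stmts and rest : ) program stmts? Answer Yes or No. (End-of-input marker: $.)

FIRST(/ stmts stmts) = { / } and FIRST() program stmts) = { ) }.
The FIRST sets are disjoint and neither alternative is nullable — no conflict.

No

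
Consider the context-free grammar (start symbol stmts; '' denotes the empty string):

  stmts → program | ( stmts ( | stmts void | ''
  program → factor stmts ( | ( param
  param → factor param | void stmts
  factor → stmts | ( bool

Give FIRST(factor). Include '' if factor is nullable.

From factor → stmts: add FIRST(stmts) = { (, void, '' } (including '' since stmts is nullable).
factor → ( bool contributes {(}.
Union: FIRST(factor) = { (, void, '' }.

{ (, void, '' }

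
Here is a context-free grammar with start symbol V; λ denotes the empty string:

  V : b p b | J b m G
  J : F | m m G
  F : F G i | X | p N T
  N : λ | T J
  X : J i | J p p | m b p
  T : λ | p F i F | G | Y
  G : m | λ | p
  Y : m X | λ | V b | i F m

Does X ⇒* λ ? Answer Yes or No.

Nullable nonterminals: G, N, T, Y.
No production of X has an RHS whose symbols are all nullable, so X is not nullable.

No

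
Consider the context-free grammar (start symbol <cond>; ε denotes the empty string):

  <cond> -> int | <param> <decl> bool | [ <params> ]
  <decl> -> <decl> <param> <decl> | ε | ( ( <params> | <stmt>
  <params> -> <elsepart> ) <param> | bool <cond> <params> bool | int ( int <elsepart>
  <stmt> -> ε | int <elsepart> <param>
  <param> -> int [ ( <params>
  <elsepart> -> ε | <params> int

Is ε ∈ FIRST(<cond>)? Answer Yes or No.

No

Nullable nonterminals: <decl>, <elsepart>, <stmt>.
No production of <cond> has an RHS whose symbols are all nullable, so <cond> is not nullable.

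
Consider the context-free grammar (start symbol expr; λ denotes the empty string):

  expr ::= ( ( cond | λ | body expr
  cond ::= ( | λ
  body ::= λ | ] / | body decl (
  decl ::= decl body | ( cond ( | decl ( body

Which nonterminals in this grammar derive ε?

{ body, cond, expr }

Directly nullable (have an λ-production): expr, cond, body.
No other nonterminal has a production whose RHS symbols are all nullable.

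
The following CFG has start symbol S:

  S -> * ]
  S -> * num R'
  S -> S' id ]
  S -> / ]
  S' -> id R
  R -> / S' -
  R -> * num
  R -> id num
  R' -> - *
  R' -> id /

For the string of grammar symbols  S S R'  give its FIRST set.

{ *, /, id }

Add FIRST(S) = { *, /, id }; S is not nullable, stop.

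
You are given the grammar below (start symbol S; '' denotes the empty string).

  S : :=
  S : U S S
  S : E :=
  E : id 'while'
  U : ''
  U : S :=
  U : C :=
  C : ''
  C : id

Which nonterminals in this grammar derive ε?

Directly nullable (have an ''-production): U, C.
No other nonterminal has a production whose RHS symbols are all nullable.

{ C, U }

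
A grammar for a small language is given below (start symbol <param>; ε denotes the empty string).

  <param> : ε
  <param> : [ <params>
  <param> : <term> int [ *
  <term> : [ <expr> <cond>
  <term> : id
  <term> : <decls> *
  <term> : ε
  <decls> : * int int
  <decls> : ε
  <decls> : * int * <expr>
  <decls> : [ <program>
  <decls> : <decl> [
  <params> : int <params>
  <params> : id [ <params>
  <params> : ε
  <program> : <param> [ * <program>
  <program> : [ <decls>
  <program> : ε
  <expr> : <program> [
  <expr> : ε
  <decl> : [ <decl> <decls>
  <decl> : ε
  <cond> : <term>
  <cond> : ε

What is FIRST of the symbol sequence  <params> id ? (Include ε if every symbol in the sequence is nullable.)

{ id, int }

Add FIRST(<params>)\{ε} = { id, int }; <params> is nullable, continue.
id is a terminal; add {id} and stop.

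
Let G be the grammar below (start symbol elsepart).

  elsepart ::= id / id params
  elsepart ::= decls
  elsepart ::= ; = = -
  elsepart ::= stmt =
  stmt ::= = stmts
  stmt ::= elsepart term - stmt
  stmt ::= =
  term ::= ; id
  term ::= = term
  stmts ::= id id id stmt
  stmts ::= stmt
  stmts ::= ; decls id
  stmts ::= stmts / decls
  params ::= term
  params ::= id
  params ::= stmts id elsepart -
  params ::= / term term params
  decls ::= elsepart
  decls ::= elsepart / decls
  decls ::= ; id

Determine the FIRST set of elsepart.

elsepart ::= id / id params contributes {id}.
From elsepart ::= decls: add FIRST(decls) = { ;, =, id }.
elsepart ::= ; = = - contributes {;}.
From elsepart ::= stmt =: add FIRST(stmt) = { ;, =, id }.
Union: FIRST(elsepart) = { ;, =, id }.

{ ;, =, id }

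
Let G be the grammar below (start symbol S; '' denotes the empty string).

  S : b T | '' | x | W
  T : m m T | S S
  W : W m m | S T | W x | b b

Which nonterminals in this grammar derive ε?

{ S, T, W }

Directly nullable (have an ''-production): S.
W : S T with every symbol nullable, so W is nullable.
T : S S with every symbol nullable, so T is nullable.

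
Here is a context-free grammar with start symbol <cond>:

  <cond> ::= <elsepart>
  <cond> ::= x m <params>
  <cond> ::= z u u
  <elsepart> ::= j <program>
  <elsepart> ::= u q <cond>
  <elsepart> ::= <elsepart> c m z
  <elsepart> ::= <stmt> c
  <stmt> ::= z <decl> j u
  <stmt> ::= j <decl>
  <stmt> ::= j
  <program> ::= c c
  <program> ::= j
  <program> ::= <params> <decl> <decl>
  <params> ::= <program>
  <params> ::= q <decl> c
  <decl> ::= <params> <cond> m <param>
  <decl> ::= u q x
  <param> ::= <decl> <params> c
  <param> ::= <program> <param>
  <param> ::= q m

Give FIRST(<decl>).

From <decl> ::= <params> <cond> m <param>: add FIRST(<params>) = { c, j, q }.
<decl> ::= u q x contributes {u}.
Union: FIRST(<decl>) = { c, j, q, u }.

{ c, j, q, u }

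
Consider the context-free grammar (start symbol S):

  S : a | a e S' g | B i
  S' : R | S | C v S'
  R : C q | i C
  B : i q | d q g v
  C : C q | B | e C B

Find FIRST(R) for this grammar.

{ d, e, i }

From R : C q: add FIRST(C) = { d, e, i }.
R : i C contributes {i}.
Union: FIRST(R) = { d, e, i }.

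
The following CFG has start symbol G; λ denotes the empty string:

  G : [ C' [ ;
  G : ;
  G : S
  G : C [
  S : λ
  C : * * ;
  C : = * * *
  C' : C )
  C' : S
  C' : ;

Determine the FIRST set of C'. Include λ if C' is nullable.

From C' : C ): add FIRST(C) = { *, = }.
From C' : S: add FIRST(S) = { λ } (including λ since S is nullable).
C' : ; contributes {;}.
Union: FIRST(C') = { *, ;, =, λ }.

{ *, ;, =, λ }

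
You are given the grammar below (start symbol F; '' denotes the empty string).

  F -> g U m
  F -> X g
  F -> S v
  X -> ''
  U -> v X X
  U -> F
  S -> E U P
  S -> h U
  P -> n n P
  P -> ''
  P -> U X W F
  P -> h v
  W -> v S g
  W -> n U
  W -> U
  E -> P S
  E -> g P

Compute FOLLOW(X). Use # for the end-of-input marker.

In F -> X g: add FIRST(g) = { g }.
In U -> v X X: add FIRST(X)\{''} = {  }.
  Since X is nullable, also add FOLLOW(U) = { g, h, m, n, v }.
In U -> v X X: X is at the end, add FOLLOW(U) = { g, h, m, n, v }.
In P -> U X W F: add FIRST(W F) = { g, h, n, v }.
Union: FOLLOW(X) = { g, h, m, n, v }.

{ g, h, m, n, v }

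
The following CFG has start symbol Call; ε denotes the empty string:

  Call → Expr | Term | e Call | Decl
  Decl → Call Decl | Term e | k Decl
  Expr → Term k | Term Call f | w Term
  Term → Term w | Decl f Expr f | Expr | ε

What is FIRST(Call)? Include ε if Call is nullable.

From Call → Expr: add FIRST(Expr) = { e, f, k, w }.
From Call → Term: add FIRST(Term) = { e, f, k, w, ε } (including ε since Term is nullable).
Call → e Call contributes {e}.
From Call → Decl: add FIRST(Decl) = { e, f, k, w }.
Union: FIRST(Call) = { e, f, k, w, ε }.

{ e, f, k, w, ε }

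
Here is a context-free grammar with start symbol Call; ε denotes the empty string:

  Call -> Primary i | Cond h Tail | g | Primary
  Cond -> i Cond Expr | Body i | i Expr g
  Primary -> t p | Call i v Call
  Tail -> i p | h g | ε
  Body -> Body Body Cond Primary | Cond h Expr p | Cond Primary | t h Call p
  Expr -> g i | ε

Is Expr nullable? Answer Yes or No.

Yes

Expr has an ε-production, so Expr ⇒ ε.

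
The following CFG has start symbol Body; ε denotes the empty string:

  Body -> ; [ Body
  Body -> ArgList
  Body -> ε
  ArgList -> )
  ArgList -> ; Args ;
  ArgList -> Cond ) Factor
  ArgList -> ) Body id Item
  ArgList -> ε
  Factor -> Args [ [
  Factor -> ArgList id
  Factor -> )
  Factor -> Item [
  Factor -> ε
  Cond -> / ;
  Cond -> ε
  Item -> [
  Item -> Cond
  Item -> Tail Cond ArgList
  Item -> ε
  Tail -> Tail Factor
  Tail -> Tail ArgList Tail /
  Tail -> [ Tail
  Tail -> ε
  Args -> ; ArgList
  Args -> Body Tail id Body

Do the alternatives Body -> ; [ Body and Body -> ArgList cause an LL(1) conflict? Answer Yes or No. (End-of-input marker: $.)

FIRST(; [ Body) = { ; } and FIRST(ArgList) = { ), /, ;, ε }.
Both contain ;, so the two alternatives are not disjoint — LL(1) conflict.

Yes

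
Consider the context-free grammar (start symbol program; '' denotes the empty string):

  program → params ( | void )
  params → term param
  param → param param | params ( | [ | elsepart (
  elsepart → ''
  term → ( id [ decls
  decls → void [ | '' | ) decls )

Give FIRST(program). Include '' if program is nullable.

{ (, void }

From program → params (: add FIRST(params) = { ( }.
program → void ) contributes {void}.
Union: FIRST(program) = { (, void }.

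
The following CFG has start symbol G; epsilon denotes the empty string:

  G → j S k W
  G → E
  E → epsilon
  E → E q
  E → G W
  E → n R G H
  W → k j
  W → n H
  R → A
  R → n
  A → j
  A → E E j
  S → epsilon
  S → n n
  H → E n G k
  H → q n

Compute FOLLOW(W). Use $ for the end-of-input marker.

In G → j S k W: W is at the end, add FOLLOW(G) = { $, j, k, n, q }.
In E → G W: W is at the end, add FOLLOW(E) = { $, j, k, n, q }.
Union: FOLLOW(W) = { $, j, k, n, q }.

{ $, j, k, n, q }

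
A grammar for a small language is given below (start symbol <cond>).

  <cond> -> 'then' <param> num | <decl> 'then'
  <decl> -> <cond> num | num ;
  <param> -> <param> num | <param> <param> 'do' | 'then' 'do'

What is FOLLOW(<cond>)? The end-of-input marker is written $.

{ $, num }

<cond> is the start symbol, so $ ∈ FOLLOW(<cond>).
In <decl> -> <cond> num: add FIRST(num) = { num }.
Union: FOLLOW(<cond>) = { $, num }.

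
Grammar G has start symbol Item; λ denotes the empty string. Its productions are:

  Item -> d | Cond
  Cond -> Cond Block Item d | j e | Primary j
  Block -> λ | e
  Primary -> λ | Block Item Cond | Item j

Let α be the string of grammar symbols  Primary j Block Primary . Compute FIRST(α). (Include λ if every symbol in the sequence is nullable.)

{ d, e, j }

Add FIRST(Primary)\{λ} = { d, e, j }; Primary is nullable, continue.
j is a terminal; add {j} and stop.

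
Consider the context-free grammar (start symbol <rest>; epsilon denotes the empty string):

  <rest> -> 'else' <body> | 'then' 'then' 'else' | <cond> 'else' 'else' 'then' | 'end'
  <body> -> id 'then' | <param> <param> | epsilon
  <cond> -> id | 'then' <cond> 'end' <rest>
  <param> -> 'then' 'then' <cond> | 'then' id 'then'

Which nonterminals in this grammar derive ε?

Directly nullable (have an epsilon-production): <body>.
No other nonterminal has a production whose RHS symbols are all nullable.

{ <body> }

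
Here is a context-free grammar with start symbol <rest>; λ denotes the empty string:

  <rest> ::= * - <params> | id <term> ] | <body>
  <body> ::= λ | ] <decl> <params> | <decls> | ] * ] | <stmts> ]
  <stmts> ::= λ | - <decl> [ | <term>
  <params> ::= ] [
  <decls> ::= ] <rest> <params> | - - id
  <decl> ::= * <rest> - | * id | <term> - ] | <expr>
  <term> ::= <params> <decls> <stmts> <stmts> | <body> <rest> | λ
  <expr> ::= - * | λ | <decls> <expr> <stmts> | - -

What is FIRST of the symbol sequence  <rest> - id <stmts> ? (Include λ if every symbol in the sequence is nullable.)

{ *, -, ], id }

Add FIRST(<rest>)\{λ} = { *, -, ], id }; <rest> is nullable, continue.
- is a terminal; add {-} and stop.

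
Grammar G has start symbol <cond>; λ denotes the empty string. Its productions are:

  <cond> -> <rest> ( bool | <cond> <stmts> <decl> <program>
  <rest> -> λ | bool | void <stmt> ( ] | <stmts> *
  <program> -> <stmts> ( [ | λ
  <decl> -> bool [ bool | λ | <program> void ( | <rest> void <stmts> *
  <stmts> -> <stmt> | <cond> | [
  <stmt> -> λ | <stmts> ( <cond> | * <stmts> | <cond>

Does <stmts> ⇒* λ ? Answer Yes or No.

<stmts> -> <stmt> and each of <stmt> is nullable, so <stmts> ⇒* λ.

Yes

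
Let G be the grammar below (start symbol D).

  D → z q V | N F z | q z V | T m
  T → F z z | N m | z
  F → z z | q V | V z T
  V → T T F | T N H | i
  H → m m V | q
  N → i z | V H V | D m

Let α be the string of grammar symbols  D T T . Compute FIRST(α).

{ i, q, z }

Add FIRST(D) = { i, q, z }; D is not nullable, stop.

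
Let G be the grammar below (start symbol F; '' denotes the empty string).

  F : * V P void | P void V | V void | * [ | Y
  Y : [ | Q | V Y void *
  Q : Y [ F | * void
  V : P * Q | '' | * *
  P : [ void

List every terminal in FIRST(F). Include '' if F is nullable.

{ *, [, void }

F : * V P void contributes {*}.
From F : P void V: add FIRST(P) = { [ }.
From F : V void: V nullable, take FIRST(V) ∪ {void} = { *, [, void }.
F : * [ contributes {*}.
From F : Y: add FIRST(Y) = { *, [ }.
Union: FIRST(F) = { *, [, void }.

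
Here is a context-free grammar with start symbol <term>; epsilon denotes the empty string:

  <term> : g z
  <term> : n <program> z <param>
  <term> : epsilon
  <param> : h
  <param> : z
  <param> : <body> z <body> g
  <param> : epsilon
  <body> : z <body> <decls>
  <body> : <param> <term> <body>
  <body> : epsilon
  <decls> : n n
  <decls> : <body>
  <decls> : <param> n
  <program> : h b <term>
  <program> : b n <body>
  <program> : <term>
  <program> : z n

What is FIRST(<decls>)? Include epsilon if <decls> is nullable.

<decls> : n n contributes {n}.
From <decls> : <body>: add FIRST(<body>) = { g, h, n, z, epsilon } (including epsilon since <body> is nullable).
From <decls> : <param> n: <param> nullable, take FIRST(<param>) ∪ {n} = { g, h, n, z }.
Union: FIRST(<decls>) = { g, h, n, z, epsilon }.

{ g, h, n, z, epsilon }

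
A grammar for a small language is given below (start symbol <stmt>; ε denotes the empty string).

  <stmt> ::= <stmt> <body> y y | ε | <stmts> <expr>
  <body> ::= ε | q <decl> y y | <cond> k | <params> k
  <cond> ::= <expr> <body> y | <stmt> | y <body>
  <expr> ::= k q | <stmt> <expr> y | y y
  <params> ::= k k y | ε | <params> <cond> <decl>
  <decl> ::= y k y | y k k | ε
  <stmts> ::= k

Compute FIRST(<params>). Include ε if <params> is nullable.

<params> ::= k k y contributes {k}.
<params> ::= ε contributes ε.
From <params> ::= <params> <cond> <decl>: <params>, <cond>, <decl> nullable, take FIRST(<params>) ∪ FIRST(<cond>) ∪ FIRST(<decl>) = { k, q, y }; also ε since the whole RHS is nullable.
Union: FIRST(<params>) = { k, q, y, ε }.

{ k, q, y, ε }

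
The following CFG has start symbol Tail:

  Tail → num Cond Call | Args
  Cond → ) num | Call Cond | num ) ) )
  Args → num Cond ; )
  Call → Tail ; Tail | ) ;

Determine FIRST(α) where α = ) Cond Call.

{ ) }

) is a terminal; add {)} and stop.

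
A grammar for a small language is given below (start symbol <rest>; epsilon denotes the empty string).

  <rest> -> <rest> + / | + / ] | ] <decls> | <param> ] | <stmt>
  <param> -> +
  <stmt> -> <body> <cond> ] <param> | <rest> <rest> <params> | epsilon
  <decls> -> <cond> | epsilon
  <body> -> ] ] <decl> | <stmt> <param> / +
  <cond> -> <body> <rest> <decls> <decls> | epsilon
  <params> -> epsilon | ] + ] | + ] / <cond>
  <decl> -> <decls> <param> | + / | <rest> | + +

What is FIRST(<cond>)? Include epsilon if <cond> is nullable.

{ +, ], epsilon }

From <cond> -> <body> <rest> <decls> <decls>: add FIRST(<body>) = { +, ] }.
<cond> -> epsilon contributes epsilon.
Union: FIRST(<cond>) = { +, ], epsilon }.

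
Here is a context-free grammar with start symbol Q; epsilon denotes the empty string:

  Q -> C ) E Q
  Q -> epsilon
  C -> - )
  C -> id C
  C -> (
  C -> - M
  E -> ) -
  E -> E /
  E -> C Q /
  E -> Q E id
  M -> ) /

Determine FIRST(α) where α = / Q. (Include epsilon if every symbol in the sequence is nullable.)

{ / }

/ is a terminal; add {/} and stop.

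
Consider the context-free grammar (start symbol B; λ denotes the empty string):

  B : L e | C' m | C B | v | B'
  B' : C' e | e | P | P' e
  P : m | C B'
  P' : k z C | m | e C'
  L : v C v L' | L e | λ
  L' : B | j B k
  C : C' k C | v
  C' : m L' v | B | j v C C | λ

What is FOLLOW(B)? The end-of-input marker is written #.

B is the start symbol, so # ∈ FOLLOW(B).
In B : C B: B is at the end, add FOLLOW(B) = { #, e, k, m, v }.
In L' : B: B is at the end, add FOLLOW(L') = { e, v }.
In L' : j B k: add FIRST(k) = { k }.
In C' : B: B is at the end, add FOLLOW(C') = { e, k, m }.
Union: FOLLOW(B) = { #, e, k, m, v }.

{ #, e, k, m, v }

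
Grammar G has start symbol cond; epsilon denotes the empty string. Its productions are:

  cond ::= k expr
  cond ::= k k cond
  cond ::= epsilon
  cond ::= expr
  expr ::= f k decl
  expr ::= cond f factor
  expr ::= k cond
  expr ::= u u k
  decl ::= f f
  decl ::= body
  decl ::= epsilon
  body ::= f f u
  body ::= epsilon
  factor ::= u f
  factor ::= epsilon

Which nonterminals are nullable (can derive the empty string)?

Directly nullable (have an epsilon-production): cond, decl, body, factor.
No other nonterminal has a production whose RHS symbols are all nullable.

{ body, cond, decl, factor }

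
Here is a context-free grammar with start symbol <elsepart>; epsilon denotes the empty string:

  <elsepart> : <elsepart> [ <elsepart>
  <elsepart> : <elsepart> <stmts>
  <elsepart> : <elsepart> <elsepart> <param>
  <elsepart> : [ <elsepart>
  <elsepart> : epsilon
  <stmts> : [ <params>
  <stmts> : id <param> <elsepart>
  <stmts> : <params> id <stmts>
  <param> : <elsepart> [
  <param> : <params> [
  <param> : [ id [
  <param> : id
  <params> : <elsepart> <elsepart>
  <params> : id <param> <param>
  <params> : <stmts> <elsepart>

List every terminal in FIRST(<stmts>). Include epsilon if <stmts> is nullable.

{ [, id }

<stmts> : [ <params> contributes {[}.
<stmts> : id <param> <elsepart> contributes {id}.
From <stmts> : <params> id <stmts>: <params> nullable, take FIRST(<params>) ∪ {id} = { [, id }.
Union: FIRST(<stmts>) = { [, id }.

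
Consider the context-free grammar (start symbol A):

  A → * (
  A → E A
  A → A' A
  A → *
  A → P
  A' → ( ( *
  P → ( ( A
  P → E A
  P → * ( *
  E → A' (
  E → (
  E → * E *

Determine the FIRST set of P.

{ (, * }

P → ( ( A contributes {(}.
From P → E A: add FIRST(E) = { (, * }.
P → * ( * contributes {*}.
Union: FIRST(P) = { (, * }.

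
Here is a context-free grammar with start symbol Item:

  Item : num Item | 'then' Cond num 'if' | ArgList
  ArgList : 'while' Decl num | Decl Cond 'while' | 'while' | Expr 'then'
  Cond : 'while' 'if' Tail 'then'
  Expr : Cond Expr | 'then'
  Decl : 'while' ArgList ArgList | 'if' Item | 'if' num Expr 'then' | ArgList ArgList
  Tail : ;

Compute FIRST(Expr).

From Expr : Cond Expr: add FIRST(Cond) = { 'while' }.
Expr : 'then' contributes {'then'}.
Union: FIRST(Expr) = { 'then', 'while' }.

{ 'then', 'while' }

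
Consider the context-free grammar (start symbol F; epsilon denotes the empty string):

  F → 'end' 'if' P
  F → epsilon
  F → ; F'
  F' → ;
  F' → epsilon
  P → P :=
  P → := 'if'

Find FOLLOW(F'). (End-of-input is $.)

{ $ }

In F → ; F': F' is at the end, add FOLLOW(F) = { $ }.
Union: FOLLOW(F') = { $ }.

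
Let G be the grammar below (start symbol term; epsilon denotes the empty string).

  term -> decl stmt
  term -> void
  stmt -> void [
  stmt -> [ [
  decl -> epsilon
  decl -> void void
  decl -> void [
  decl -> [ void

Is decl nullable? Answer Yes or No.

decl has an epsilon-production, so decl ⇒ epsilon.

Yes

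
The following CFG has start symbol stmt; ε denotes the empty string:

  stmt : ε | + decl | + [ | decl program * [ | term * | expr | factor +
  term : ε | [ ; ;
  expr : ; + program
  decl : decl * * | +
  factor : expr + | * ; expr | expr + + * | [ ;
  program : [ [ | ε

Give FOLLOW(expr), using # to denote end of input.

In stmt : expr: expr is at the end, add FOLLOW(stmt) = { # }.
In factor : expr +: add FIRST(+) = { + }.
In factor : * ; expr: expr is at the end, add FOLLOW(factor) = { + }.
In factor : expr + + *: add FIRST(+ + *) = { + }.
Union: FOLLOW(expr) = { #, + }.

{ #, + }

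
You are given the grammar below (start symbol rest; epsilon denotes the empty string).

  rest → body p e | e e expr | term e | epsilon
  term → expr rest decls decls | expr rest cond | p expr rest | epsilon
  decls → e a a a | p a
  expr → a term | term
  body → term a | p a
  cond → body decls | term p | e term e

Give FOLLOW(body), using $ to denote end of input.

{ e, p }

In rest → body p e: add FIRST(p e) = { p }.
In cond → body decls: add FIRST(decls) = { e, p }.
Union: FOLLOW(body) = { e, p }.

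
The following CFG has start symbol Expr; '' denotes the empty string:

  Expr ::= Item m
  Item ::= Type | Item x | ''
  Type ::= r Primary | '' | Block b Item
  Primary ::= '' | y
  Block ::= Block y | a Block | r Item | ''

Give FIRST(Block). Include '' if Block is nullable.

From Block ::= Block y: Block nullable, take FIRST(Block) ∪ {y} = { a, r, y }.
Block ::= a Block contributes {a}.
Block ::= r Item contributes {r}.
Block ::= '' contributes ''.
Union: FIRST(Block) = { a, r, y, '' }.

{ a, r, y, '' }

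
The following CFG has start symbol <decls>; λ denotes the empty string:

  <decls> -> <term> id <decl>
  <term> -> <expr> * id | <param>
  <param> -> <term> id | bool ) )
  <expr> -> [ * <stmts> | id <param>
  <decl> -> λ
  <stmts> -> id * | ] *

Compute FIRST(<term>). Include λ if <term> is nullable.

From <term> -> <expr> * id: add FIRST(<expr>) = { [, id }.
From <term> -> <param>: add FIRST(<param>) = { [, bool, id }.
Union: FIRST(<term>) = { [, bool, id }.

{ [, bool, id }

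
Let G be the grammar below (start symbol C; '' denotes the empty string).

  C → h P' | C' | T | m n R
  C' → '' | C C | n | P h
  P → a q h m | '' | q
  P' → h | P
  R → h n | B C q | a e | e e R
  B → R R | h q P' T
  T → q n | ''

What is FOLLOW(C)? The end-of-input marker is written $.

{ $, a, h, m, n, q }

C is the start symbol, so $ ∈ FOLLOW(C).
In C' → C C: add FIRST(C)\{''} = { a, h, m, n, q }.
  Since C is nullable, also add FOLLOW(C') = { $, a, h, m, n, q }.
In C' → C C: C is at the end, add FOLLOW(C') = { $, a, h, m, n, q }.
In R → B C q: add FIRST(q) = { q }.
Union: FOLLOW(C) = { $, a, h, m, n, q }.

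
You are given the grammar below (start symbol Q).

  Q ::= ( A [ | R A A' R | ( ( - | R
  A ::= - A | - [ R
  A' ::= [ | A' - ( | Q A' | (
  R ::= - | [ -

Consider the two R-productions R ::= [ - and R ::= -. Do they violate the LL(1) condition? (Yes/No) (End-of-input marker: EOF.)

No

FIRST([ -) = { [ } and FIRST(-) = { - }.
The FIRST sets are disjoint and neither alternative is nullable — no conflict.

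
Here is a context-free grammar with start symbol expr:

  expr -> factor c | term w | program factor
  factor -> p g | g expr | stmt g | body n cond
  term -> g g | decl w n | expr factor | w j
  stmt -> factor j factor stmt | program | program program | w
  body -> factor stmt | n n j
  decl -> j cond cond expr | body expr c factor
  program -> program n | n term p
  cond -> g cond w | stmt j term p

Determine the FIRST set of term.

term -> g g contributes {g}.
From term -> decl w n: add FIRST(decl) = { g, j, n, p, w }.
From term -> expr factor: add FIRST(expr) = { g, j, n, p, w }.
term -> w j contributes {w}.
Union: FIRST(term) = { g, j, n, p, w }.

{ g, j, n, p, w }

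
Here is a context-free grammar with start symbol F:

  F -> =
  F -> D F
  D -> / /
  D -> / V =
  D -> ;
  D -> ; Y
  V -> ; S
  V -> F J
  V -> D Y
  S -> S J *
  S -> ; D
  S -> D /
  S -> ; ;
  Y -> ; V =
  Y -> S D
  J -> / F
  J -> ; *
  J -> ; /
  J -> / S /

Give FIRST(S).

From S -> S J *: add FIRST(S) = { /, ; }.
S -> ; D contributes {;}.
From S -> D /: add FIRST(D) = { /, ; }.
S -> ; ; contributes {;}.
Union: FIRST(S) = { /, ; }.

{ /, ; }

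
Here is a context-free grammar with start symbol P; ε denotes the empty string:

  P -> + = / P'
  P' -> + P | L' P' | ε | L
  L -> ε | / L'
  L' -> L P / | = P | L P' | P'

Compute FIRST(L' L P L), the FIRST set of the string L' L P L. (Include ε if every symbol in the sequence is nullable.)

{ +, /, = }

Add FIRST(L')\{ε} = { +, /, = }; L' is nullable, continue.
Add FIRST(L)\{ε} = { / }; L is nullable, continue.
Add FIRST(P) = { + }; P is not nullable, stop.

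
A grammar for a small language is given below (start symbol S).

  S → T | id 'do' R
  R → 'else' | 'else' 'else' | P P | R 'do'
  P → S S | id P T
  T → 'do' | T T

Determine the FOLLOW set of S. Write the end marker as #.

S is the start symbol, so # ∈ FOLLOW(S).
In P → S S: add FIRST(S) = { 'do', id }.
In P → S S: S is at the end, add FOLLOW(P) = { #, 'do', id }.
Union: FOLLOW(S) = { #, 'do', id }.

{ #, 'do', id }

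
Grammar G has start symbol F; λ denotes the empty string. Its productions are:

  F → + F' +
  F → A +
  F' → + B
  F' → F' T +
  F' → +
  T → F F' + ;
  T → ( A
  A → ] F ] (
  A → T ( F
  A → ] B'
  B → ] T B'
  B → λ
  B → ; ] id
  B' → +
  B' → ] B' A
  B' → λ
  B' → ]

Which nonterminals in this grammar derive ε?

Directly nullable (have an λ-production): B, B'.
No other nonterminal has a production whose RHS symbols are all nullable.

{ B, B' }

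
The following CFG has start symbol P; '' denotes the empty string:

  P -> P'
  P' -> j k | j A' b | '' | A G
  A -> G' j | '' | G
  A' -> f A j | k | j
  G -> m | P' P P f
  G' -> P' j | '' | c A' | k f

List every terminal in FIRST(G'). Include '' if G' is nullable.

From G' -> P' j: P' nullable, take FIRST(P') ∪ {j} = { c, f, j, k, m }.
G' -> '' contributes ''.
G' -> c A' contributes {c}.
G' -> k f contributes {k}.
Union: FIRST(G') = { c, f, j, k, m, '' }.

{ c, f, j, k, m, '' }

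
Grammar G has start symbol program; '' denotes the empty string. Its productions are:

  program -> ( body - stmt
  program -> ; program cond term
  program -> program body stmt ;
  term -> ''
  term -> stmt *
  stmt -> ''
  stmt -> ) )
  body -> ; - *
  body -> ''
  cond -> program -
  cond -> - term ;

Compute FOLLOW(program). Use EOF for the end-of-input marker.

{ EOF, (, ), -, ; }

program is the start symbol, so EOF ∈ FOLLOW(program).
In program -> ; program cond term: add FIRST(cond term) = { (, -, ; }.
In program -> program body stmt ;: add FIRST(body stmt ;) = { ), ; }.
In cond -> program -: add FIRST(-) = { - }.
Union: FOLLOW(program) = { EOF, (, ), -, ; }.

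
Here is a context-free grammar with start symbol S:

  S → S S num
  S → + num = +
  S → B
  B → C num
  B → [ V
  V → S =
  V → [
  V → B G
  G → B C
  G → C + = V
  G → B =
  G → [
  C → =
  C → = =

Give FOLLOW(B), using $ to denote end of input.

In S → B: B is at the end, add FOLLOW(S) = { $, +, =, [, num }.
In V → B G: add FIRST(G) = { =, [ }.
In G → B C: add FIRST(C) = { = }.
In G → B =: add FIRST(=) = { = }.
Union: FOLLOW(B) = { $, +, =, [, num }.

{ $, +, =, [, num }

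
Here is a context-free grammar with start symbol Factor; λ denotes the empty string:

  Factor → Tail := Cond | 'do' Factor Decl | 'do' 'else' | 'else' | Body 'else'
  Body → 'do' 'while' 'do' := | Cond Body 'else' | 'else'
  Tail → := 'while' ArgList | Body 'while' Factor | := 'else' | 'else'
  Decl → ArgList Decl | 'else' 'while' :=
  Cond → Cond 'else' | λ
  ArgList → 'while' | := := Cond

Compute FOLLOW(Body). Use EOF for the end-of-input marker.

In Factor → Body 'else': add FIRST('else') = { 'else' }.
In Body → Cond Body 'else': add FIRST('else') = { 'else' }.
In Tail → Body 'while' Factor: add FIRST('while' Factor) = { 'while' }.
Union: FOLLOW(Body) = { 'else', 'while' }.

{ 'else', 'while' }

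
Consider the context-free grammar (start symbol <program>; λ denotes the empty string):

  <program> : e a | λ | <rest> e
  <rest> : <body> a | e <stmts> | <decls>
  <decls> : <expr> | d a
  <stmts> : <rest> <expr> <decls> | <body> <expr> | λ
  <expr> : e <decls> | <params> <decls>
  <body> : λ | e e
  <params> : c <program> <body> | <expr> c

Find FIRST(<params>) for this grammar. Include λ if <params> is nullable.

<params> : c <program> <body> contributes {c}.
From <params> : <expr> c: add FIRST(<expr>) = { c, e }.
Union: FIRST(<params>) = { c, e }.

{ c, e }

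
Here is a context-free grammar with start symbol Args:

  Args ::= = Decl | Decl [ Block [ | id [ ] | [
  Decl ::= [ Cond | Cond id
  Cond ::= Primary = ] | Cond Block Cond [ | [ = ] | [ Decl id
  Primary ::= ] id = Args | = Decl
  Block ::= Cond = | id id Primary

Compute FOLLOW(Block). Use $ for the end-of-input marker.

{ =, [, ] }

In Args ::= Decl [ Block [: add FIRST([) = { [ }.
In Cond ::= Cond Block Cond [: add FIRST(Cond [) = { =, [, ] }.
Union: FOLLOW(Block) = { =, [, ] }.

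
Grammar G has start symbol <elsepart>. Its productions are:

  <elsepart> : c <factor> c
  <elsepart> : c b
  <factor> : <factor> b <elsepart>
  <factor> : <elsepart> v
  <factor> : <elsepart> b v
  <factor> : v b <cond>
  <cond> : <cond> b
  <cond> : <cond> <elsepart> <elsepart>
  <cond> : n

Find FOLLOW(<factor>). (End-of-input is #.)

{ b, c }

In <elsepart> : c <factor> c: add FIRST(c) = { c }.
In <factor> : <factor> b <elsepart>: add FIRST(b <elsepart>) = { b }.
Union: FOLLOW(<factor>) = { b, c }.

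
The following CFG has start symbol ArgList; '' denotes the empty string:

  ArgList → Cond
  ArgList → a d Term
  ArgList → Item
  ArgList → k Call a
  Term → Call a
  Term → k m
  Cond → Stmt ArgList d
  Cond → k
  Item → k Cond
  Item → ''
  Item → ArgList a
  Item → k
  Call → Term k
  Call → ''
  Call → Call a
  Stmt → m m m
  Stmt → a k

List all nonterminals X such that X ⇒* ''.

{ ArgList, Call, Item }

Directly nullable (have an ''-production): Item, Call.
ArgList → Item with every symbol nullable, so ArgList is nullable.
No other nonterminal has a production whose RHS symbols are all nullable.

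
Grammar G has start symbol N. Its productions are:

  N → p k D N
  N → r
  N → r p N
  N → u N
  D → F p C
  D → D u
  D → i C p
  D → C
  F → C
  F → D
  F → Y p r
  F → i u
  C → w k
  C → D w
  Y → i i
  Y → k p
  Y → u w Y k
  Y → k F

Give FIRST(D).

{ i, k, u, w }

From D → F p C: add FIRST(F) = { i, k, u, w }.
From D → D u: add FIRST(D) = { i, k, u, w }.
D → i C p contributes {i}.
From D → C: add FIRST(C) = { i, k, u, w }.
Union: FIRST(D) = { i, k, u, w }.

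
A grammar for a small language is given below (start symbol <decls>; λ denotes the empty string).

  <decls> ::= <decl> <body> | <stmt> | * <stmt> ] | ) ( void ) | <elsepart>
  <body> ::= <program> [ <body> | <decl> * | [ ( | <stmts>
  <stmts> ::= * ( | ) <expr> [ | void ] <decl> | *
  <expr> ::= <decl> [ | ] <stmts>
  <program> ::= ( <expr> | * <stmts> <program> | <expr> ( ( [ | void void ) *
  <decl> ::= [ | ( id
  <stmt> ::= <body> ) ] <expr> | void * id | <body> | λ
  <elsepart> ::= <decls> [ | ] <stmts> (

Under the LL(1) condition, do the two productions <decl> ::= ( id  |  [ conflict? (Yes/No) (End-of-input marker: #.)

No

FIRST(( id) = { ( } and FIRST([) = { [ }.
The FIRST sets are disjoint and neither alternative is nullable — no conflict.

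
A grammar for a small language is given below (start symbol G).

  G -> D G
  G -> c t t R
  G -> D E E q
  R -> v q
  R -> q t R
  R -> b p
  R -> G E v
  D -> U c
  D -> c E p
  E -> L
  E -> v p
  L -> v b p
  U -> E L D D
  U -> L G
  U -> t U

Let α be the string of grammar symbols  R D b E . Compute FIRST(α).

{ b, c, q, t, v }

Add FIRST(R) = { b, c, q, t, v }; R is not nullable, stop.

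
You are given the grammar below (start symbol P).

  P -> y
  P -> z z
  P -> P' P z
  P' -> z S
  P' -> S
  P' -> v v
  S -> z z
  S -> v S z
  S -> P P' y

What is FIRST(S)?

S -> z z contributes {z}.
S -> v S z contributes {v}.
From S -> P P' y: add FIRST(P) = { v, y, z }.
Union: FIRST(S) = { v, y, z }.

{ v, y, z }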